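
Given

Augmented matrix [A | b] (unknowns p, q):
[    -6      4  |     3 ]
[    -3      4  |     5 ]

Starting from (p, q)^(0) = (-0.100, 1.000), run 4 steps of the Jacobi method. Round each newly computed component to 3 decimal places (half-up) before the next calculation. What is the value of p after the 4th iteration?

Iteration 1:
  p = (3 - (4)·1.000) / (-6) = 0.167
  q = (5 - (-3)·-0.100) / (4) = 1.175
Iteration 2:
  p = (3 - (4)·1.175) / (-6) = 0.283
  q = (5 - (-3)·0.167) / (4) = 1.375
Iteration 3:
  p = (3 - (4)·1.375) / (-6) = 0.417
  q = (5 - (-3)·0.283) / (4) = 1.462
Iteration 4:
  p = (3 - (4)·1.462) / (-6) = 0.475
  q = (5 - (-3)·0.417) / (4) = 1.563

0.475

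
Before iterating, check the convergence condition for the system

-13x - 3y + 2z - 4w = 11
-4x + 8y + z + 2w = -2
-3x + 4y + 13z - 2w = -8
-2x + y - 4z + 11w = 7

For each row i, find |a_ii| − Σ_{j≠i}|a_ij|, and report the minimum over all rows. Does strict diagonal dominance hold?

1

row 1: |-13| − (3+2+4) = 4
row 2: |8| − (4+1+2) = 1
row 3: |13| − (3+4+2) = 4
row 4: |11| − (2+1+4) = 4
minimum over rows = 1 → strictly diagonally dominant (convergence guaranteed)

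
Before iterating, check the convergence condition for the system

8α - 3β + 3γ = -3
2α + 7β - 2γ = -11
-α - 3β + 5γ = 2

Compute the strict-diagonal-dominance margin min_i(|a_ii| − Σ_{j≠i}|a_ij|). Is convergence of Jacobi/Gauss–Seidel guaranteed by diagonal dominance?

1

row 1: |8| − (3+3) = 2
row 2: |7| − (2+2) = 3
row 3: |5| − (1+3) = 1
minimum over rows = 1 → strictly diagonally dominant (convergence guaranteed)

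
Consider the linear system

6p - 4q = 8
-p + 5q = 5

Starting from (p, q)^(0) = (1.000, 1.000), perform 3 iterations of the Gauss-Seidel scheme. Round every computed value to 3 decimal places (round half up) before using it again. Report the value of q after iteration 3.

1.460

Iteration 1:
  p = (8 - (-4)·1.000) / (6) = 2.000
  q = (5 - (-1)·2.000) / (5) = 1.400
Iteration 2:
  p = (8 - (-4)·1.400) / (6) = 2.267
  q = (5 - (-1)·2.267) / (5) = 1.453
Iteration 3:
  p = (8 - (-4)·1.453) / (6) = 2.302
  q = (5 - (-1)·2.302) / (5) = 1.460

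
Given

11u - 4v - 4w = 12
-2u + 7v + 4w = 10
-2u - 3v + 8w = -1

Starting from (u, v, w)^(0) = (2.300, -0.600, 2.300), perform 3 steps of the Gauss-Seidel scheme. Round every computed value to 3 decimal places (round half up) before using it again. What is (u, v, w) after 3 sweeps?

(1.960, 1.512, 0.932)

Iteration 1:
  u = (12 - (-4)·-0.600 - (-4)·2.300) / (11) = 1.709
  v = (10 - (-2)·1.709 - (4)·2.300) / (7) = 0.603
  w = (-1 - (-2)·1.709 - (-3)·0.603) / (8) = 0.528
Iteration 2:
  u = (12 - (-4)·0.603 - (-4)·0.528) / (11) = 1.502
  v = (10 - (-2)·1.502 - (4)·0.528) / (7) = 1.556
  w = (-1 - (-2)·1.502 - (-3)·1.556) / (8) = 0.834
Iteration 3:
  u = (12 - (-4)·1.556 - (-4)·0.834) / (11) = 1.960
  v = (10 - (-2)·1.960 - (4)·0.834) / (7) = 1.512
  w = (-1 - (-2)·1.960 - (-3)·1.512) / (8) = 0.932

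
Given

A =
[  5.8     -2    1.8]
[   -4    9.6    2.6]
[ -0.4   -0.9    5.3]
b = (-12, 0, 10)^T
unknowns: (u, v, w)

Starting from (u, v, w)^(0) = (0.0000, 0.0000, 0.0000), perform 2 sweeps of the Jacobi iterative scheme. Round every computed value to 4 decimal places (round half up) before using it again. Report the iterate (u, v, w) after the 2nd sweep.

Iteration 1:
  u = (-12 - (-2)·0.0000 - (1.8)·0.0000) / (5.8) = -2.0690
  v = (0 - (-4)·0.0000 - (2.6)·0.0000) / (9.6) = 0.0000
  w = (10 - (-0.4)·0.0000 - (-0.9)·0.0000) / (5.3) = 1.8868
Iteration 2:
  u = (-12 - (-2)·0.0000 - (1.8)·1.8868) / (5.8) = -2.6545
  v = (0 - (-4)·-2.0690 - (2.6)·1.8868) / (9.6) = -1.3731
  w = (10 - (-0.4)·-2.0690 - (-0.9)·0.0000) / (5.3) = 1.7306

(-2.6545, -1.3731, 1.7306)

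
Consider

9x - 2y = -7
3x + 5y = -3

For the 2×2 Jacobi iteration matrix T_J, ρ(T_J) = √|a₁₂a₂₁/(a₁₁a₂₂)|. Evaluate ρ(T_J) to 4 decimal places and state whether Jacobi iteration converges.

0.3651

a₁₂a₂₁/(a₁₁a₂₂) = (-2)·(3) / ((9)·(5)) = -0.133333
ρ = √|-0.133333| = √0.133333 = 0.3651
ρ < 1, so Jacobi converges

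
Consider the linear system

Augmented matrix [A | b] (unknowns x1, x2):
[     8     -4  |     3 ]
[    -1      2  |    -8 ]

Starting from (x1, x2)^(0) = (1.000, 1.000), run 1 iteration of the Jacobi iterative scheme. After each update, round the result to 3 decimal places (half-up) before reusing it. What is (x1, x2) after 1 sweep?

Iteration 1:
  x1 = (3 - (-4)·1.000) / (8) = 0.875
  x2 = (-8 - (-1)·1.000) / (2) = -3.500

(0.875, -3.500)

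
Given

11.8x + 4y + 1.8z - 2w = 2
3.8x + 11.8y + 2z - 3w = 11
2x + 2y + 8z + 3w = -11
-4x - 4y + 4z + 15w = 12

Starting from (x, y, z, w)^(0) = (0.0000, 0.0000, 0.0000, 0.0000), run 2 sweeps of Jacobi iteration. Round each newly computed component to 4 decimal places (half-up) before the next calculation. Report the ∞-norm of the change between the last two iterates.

0.6605

Iteration 1:
  x = (2 - (4)·0.0000 - (1.8)·0.0000 - (-2)·0.0000) / (11.8) = 0.1695
  y = (11 - (3.8)·0.0000 - (2)·0.0000 - (-3)·0.0000) / (11.8) = 0.9322
  z = (-11 - (2)·0.0000 - (2)·0.0000 - (3)·0.0000) / (8) = -1.3750
  w = (12 - (-4)·0.0000 - (-4)·0.0000 - (4)·0.0000) / (15) = 0.8000
Iteration 2:
  x = (2 - (4)·0.9322 - (1.8)·-1.3750 - (-2)·0.8000) / (11.8) = 0.1988
  y = (11 - (3.8)·0.1695 - (2)·-1.3750 - (-3)·0.8000) / (11.8) = 1.3141
  z = (-11 - (2)·0.1695 - (2)·0.9322 - (3)·0.8000) / (8) = -1.9504
  w = (12 - (-4)·0.1695 - (-4)·0.9322 - (4)·-1.3750) / (15) = 1.4605
Change: (0.0293, 0.3819, -0.5754, 0.6605) → max |·| = 0.6605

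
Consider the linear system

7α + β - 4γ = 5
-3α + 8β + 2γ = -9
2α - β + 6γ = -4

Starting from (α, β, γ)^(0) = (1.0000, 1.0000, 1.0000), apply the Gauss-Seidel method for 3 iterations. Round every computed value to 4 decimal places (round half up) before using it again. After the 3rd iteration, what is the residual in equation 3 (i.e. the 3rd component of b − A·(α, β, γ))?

Iteration 1:
  α = (5 - (1)·1.0000 - (-4)·1.0000) / (7) = 1.1429
  β = (-9 - (-3)·1.1429 - (2)·1.0000) / (8) = -0.9464
  γ = (-4 - (2)·1.1429 - (-1)·-0.9464) / (6) = -1.2054
Iteration 2:
  α = (5 - (1)·-0.9464 - (-4)·-1.2054) / (7) = 0.1607
  β = (-9 - (-3)·0.1607 - (2)·-1.2054) / (8) = -0.7634
  γ = (-4 - (2)·0.1607 - (-1)·-0.7634) / (6) = -0.8475
Iteration 3:
  α = (5 - (1)·-0.7634 - (-4)·-0.8475) / (7) = 0.3391
  β = (-9 - (-3)·0.3391 - (2)·-0.8475) / (8) = -0.7860
  γ = (-4 - (2)·0.3391 - (-1)·-0.7860) / (6) = -0.9107
Residual b − A·x = (-0.2305, 0.1267, 0.0000)

0.0000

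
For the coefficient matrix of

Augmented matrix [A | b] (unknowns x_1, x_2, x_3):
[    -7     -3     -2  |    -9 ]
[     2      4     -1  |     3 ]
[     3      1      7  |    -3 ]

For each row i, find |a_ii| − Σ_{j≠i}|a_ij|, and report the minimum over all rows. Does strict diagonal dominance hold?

1

row 1: |-7| − (3+2) = 2
row 2: |4| − (2+1) = 1
row 3: |7| − (3+1) = 3
minimum over rows = 1 → strictly diagonally dominant (convergence guaranteed)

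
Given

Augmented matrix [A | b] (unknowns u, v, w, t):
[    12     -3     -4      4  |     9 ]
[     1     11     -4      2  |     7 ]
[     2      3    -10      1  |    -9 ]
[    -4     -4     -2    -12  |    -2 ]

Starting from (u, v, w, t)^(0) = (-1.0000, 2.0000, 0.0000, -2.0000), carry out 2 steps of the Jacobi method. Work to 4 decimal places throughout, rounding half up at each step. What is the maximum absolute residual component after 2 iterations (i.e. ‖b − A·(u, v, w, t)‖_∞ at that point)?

Iteration 1:
  u = (9 - (-3)·2.0000 - (-4)·0.0000 - (4)·-2.0000) / (12) = 1.9167
  v = (7 - (1)·-1.0000 - (-4)·0.0000 - (2)·-2.0000) / (11) = 1.0909
  w = (-9 - (2)·-1.0000 - (3)·2.0000 - (1)·-2.0000) / (-10) = 1.1000
  t = (-2 - (-4)·-1.0000 - (-4)·2.0000 - (-2)·0.0000) / (-12) = -0.1667
Iteration 2:
  u = (9 - (-3)·1.0909 - (-4)·1.1000 - (4)·-0.1667) / (12) = 1.4450
  v = (7 - (1)·1.9167 - (-4)·1.1000 - (2)·-0.1667) / (11) = 0.8924
  w = (-9 - (2)·1.9167 - (3)·1.0909 - (1)·-0.1667) / (-10) = 1.5939
  t = (-2 - (-4)·1.9167 - (-4)·1.0909 - (-2)·1.1000) / (-12) = -1.0192
Residual b − A·x = (4.7896, 4.1526, 2.3910, -1.6930); ∞-norm = 4.7896

4.7896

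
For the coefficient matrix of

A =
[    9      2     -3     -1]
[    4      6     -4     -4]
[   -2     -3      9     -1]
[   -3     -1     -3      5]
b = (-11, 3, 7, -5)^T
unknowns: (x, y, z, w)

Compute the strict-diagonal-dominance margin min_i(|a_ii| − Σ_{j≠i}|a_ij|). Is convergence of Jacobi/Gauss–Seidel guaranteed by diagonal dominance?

-6

row 1: |9| − (2+3+1) = 3
row 2: |6| − (4+4+4) = -6
row 3: |9| − (2+3+1) = 3
row 4: |5| − (3+1+3) = -2
minimum over rows = -6 → not strictly diagonally dominant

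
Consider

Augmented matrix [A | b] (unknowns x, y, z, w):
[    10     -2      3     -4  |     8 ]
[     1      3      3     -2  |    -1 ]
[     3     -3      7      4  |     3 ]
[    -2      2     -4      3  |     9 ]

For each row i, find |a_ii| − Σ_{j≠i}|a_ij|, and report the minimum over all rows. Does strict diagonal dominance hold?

-5

row 1: |10| − (2+3+4) = 1
row 2: |3| − (1+3+2) = -3
row 3: |7| − (3+3+4) = -3
row 4: |3| − (2+2+4) = -5
minimum over rows = -5 → not strictly diagonally dominant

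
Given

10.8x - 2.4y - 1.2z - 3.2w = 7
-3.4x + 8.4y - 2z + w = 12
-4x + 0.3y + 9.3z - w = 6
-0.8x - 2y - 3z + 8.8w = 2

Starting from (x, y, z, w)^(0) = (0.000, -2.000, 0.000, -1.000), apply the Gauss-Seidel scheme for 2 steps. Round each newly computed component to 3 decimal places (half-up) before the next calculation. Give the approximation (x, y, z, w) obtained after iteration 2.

Iteration 1:
  x = (7 - (-2.4)·-2.000 - (-1.2)·0.000 - (-3.2)·-1.000) / (10.8) = -0.093
  y = (12 - (-3.4)·-0.093 - (-2)·0.000 - (1)·-1.000) / (8.4) = 1.510
  z = (6 - (-4)·-0.093 - (0.3)·1.510 - (-1)·-1.000) / (9.3) = 0.449
  w = (2 - (-0.8)·-0.093 - (-2)·1.510 - (-3)·0.449) / (8.8) = 0.715
Iteration 2:
  x = (7 - (-2.4)·1.510 - (-1.2)·0.449 - (-3.2)·0.715) / (10.8) = 1.245
  y = (12 - (-3.4)·1.245 - (-2)·0.449 - (1)·0.715) / (8.4) = 1.954
  z = (6 - (-4)·1.245 - (0.3)·1.954 - (-1)·0.715) / (9.3) = 1.194
  w = (2 - (-0.8)·1.245 - (-2)·1.954 - (-3)·1.194) / (8.8) = 1.192

(1.245, 1.954, 1.194, 1.192)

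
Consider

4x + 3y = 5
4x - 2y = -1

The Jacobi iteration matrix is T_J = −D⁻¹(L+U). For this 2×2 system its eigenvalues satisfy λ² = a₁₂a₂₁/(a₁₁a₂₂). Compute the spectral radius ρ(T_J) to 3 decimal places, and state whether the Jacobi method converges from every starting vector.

a₁₂a₂₁/(a₁₁a₂₂) = (3)·(4) / ((4)·(-2)) = -1.500000
ρ = √|-1.500000| = √1.500000 = 1.225
ρ > 1, so Jacobi diverges

1.225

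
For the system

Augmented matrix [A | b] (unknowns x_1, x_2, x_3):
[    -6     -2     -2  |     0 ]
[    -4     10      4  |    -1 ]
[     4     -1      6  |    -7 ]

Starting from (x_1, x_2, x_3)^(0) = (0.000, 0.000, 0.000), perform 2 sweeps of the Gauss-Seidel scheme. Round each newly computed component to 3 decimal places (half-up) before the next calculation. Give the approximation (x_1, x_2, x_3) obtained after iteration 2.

(0.428, 0.544, -1.361)

Iteration 1:
  x_1 = (0 - (-2)·0.000 - (-2)·0.000) / (-6) = 0.000
  x_2 = (-1 - (-4)·0.000 - (4)·0.000) / (10) = -0.100
  x_3 = (-7 - (4)·0.000 - (-1)·-0.100) / (6) = -1.183
Iteration 2:
  x_1 = (0 - (-2)·-0.100 - (-2)·-1.183) / (-6) = 0.428
  x_2 = (-1 - (-4)·0.428 - (4)·-1.183) / (10) = 0.544
  x_3 = (-7 - (4)·0.428 - (-1)·0.544) / (6) = -1.361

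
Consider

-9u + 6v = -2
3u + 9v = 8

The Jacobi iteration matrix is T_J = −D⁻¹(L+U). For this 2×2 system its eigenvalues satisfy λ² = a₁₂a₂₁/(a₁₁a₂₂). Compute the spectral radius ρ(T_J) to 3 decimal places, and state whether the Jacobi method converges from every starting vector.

0.471

a₁₂a₂₁/(a₁₁a₂₂) = (6)·(3) / ((-9)·(9)) = -0.222222
ρ = √|-0.222222| = √0.222222 = 0.471
ρ < 1, so Jacobi converges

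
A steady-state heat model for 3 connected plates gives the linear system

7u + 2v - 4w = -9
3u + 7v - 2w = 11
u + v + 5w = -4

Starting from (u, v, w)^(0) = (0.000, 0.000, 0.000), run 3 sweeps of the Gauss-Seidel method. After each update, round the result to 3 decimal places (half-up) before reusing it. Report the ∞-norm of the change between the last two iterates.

0.044

Iteration 1:
  u = (-9 - (2)·0.000 - (-4)·0.000) / (7) = -1.286
  v = (11 - (3)·-1.286 - (-2)·0.000) / (7) = 2.123
  w = (-4 - (1)·-1.286 - (1)·2.123) / (5) = -0.967
Iteration 2:
  u = (-9 - (2)·2.123 - (-4)·-0.967) / (7) = -2.445
  v = (11 - (3)·-2.445 - (-2)·-0.967) / (7) = 2.343
  w = (-4 - (1)·-2.445 - (1)·2.343) / (5) = -0.780
Iteration 3:
  u = (-9 - (2)·2.343 - (-4)·-0.780) / (7) = -2.401
  v = (11 - (3)·-2.401 - (-2)·-0.780) / (7) = 2.378
  w = (-4 - (1)·-2.401 - (1)·2.378) / (5) = -0.795
Change: (0.044, 0.035, -0.015) → max |·| = 0.044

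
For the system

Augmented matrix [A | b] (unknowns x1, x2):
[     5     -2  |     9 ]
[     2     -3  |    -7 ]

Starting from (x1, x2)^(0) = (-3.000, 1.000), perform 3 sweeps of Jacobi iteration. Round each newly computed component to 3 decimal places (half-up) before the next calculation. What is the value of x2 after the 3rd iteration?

Iteration 1:
  x1 = (9 - (-2)·1.000) / (5) = 2.200
  x2 = (-7 - (2)·-3.000) / (-3) = 0.333
Iteration 2:
  x1 = (9 - (-2)·0.333) / (5) = 1.933
  x2 = (-7 - (2)·2.200) / (-3) = 3.800
Iteration 3:
  x1 = (9 - (-2)·3.800) / (5) = 3.320
  x2 = (-7 - (2)·1.933) / (-3) = 3.622

3.622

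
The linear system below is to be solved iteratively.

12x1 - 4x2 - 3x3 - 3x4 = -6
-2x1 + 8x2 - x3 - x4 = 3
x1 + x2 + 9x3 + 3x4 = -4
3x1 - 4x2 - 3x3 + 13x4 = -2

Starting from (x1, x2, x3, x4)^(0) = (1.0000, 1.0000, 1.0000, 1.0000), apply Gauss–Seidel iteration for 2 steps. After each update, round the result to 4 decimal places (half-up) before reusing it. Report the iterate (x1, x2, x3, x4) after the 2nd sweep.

(-0.5420, 0.1004, -0.3224, -0.0723)

Iteration 1:
  x1 = (-6 - (-4)·1.0000 - (-3)·1.0000 - (-3)·1.0000) / (12) = 0.3333
  x2 = (3 - (-2)·0.3333 - (-1)·1.0000 - (-1)·1.0000) / (8) = 0.7083
  x3 = (-4 - (1)·0.3333 - (1)·0.7083 - (3)·1.0000) / (9) = -0.8935
  x4 = (-2 - (3)·0.3333 - (-4)·0.7083 - (-3)·-0.8935) / (13) = -0.2190
Iteration 2:
  x1 = (-6 - (-4)·0.7083 - (-3)·-0.8935 - (-3)·-0.2190) / (12) = -0.5420
  x2 = (3 - (-2)·-0.5420 - (-1)·-0.8935 - (-1)·-0.2190) / (8) = 0.1004
  x3 = (-4 - (1)·-0.5420 - (1)·0.1004 - (3)·-0.2190) / (9) = -0.3224
  x4 = (-2 - (3)·-0.5420 - (-4)·0.1004 - (-3)·-0.3224) / (13) = -0.0723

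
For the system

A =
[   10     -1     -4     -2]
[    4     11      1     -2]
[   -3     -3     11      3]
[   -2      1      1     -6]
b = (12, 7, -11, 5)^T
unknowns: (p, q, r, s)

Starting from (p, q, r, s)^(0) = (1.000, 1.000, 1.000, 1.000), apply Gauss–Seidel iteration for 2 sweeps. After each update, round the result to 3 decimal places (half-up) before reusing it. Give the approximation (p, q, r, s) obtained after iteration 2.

Iteration 1:
  p = (12 - (-1)·1.000 - (-4)·1.000 - (-2)·1.000) / (10) = 1.900
  q = (7 - (4)·1.900 - (1)·1.000 - (-2)·1.000) / (11) = 0.036
  r = (-11 - (-3)·1.900 - (-3)·0.036 - (3)·1.000) / (11) = -0.745
  s = (5 - (-2)·1.900 - (1)·0.036 - (1)·-0.745) / (-6) = -1.585
Iteration 2:
  p = (12 - (-1)·0.036 - (-4)·-0.745 - (-2)·-1.585) / (10) = 0.589
  q = (7 - (4)·0.589 - (1)·-0.745 - (-2)·-1.585) / (11) = 0.202
  r = (-11 - (-3)·0.589 - (-3)·0.202 - (3)·-1.585) / (11) = -0.352
  s = (5 - (-2)·0.589 - (1)·0.202 - (1)·-0.352) / (-6) = -1.055

(0.589, 0.202, -0.352, -1.055)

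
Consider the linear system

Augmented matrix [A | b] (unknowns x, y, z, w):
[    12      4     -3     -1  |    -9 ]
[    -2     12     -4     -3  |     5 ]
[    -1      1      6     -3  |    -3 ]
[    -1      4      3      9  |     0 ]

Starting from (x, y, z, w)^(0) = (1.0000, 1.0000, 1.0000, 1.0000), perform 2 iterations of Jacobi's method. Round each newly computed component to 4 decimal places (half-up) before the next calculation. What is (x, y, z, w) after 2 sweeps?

Iteration 1:
  x = (-9 - (4)·1.0000 - (-3)·1.0000 - (-1)·1.0000) / (12) = -0.7500
  y = (5 - (-2)·1.0000 - (-4)·1.0000 - (-3)·1.0000) / (12) = 1.1667
  z = (-3 - (-1)·1.0000 - (1)·1.0000 - (-3)·1.0000) / (6) = 0.0000
  w = (0 - (-1)·1.0000 - (4)·1.0000 - (3)·1.0000) / (9) = -0.6667
Iteration 2:
  x = (-9 - (4)·1.1667 - (-3)·0.0000 - (-1)·-0.6667) / (12) = -1.1945
  y = (5 - (-2)·-0.7500 - (-4)·0.0000 - (-3)·-0.6667) / (12) = 0.1250
  z = (-3 - (-1)·-0.7500 - (1)·1.1667 - (-3)·-0.6667) / (6) = -1.1528
  w = (0 - (-1)·-0.7500 - (4)·1.1667 - (3)·0.0000) / (9) = -0.6019

(-1.1945, 0.1250, -1.1528, -0.6019)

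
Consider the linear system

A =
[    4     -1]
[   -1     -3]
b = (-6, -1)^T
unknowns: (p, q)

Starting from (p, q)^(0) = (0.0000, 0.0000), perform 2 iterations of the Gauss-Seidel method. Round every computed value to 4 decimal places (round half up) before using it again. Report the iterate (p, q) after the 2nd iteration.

Iteration 1:
  p = (-6 - (-1)·0.0000) / (4) = -1.5000
  q = (-1 - (-1)·-1.5000) / (-3) = 0.8333
Iteration 2:
  p = (-6 - (-1)·0.8333) / (4) = -1.2917
  q = (-1 - (-1)·-1.2917) / (-3) = 0.7639

(-1.2917, 0.7639)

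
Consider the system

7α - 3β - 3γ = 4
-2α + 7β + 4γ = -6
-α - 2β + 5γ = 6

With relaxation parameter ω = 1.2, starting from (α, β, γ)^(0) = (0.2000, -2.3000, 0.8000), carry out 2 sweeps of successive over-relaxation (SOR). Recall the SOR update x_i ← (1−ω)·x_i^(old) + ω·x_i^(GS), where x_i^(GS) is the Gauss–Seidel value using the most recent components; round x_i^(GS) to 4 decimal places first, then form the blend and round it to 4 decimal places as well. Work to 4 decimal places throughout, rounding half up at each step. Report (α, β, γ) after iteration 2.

Iteration 1:
  α: GS value = (4 - (-3)·-2.3000 - (-3)·0.8000) / (7) = -0.0714;  α ← (1−ω)·0.2000 + ω·-0.0714 = -0.1257
  β: GS value = (-6 - (-2)·-0.1257 - (4)·0.8000) / (7) = -1.3502;  β ← (1−ω)·-2.3000 + ω·-1.3502 = -1.1602
  γ: GS value = (6 - (-1)·-0.1257 - (-2)·-1.1602) / (5) = 0.7108;  γ ← (1−ω)·0.8000 + ω·0.7108 = 0.6930
Iteration 2:
  α: GS value = (4 - (-3)·-1.1602 - (-3)·0.6930) / (7) = 0.3712;  α ← (1−ω)·-0.1257 + ω·0.3712 = 0.4706
  β: GS value = (-6 - (-2)·0.4706 - (4)·0.6930) / (7) = -1.1187;  β ← (1−ω)·-1.1602 + ω·-1.1187 = -1.1104
  γ: GS value = (6 - (-1)·0.4706 - (-2)·-1.1104) / (5) = 0.8500;  γ ← (1−ω)·0.6930 + ω·0.8500 = 0.8814

(0.4706, -1.1104, 0.8814)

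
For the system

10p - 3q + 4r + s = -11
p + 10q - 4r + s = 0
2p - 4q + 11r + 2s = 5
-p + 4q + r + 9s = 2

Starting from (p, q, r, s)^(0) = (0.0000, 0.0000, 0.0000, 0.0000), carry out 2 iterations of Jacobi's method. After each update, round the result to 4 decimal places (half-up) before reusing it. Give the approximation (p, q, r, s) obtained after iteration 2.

Iteration 1:
  p = (-11 - (-3)·0.0000 - (4)·0.0000 - (1)·0.0000) / (10) = -1.1000
  q = (0 - (1)·0.0000 - (-4)·0.0000 - (1)·0.0000) / (10) = 0.0000
  r = (5 - (2)·0.0000 - (-4)·0.0000 - (2)·0.0000) / (11) = 0.4545
  s = (2 - (-1)·0.0000 - (4)·0.0000 - (1)·0.0000) / (9) = 0.2222
Iteration 2:
  p = (-11 - (-3)·0.0000 - (4)·0.4545 - (1)·0.2222) / (10) = -1.3040
  q = (0 - (1)·-1.1000 - (-4)·0.4545 - (1)·0.2222) / (10) = 0.2696
  r = (5 - (2)·-1.1000 - (-4)·0.0000 - (2)·0.2222) / (11) = 0.6141
  s = (2 - (-1)·-1.1000 - (4)·0.0000 - (1)·0.4545) / (9) = 0.0495

(-1.3040, 0.2696, 0.6141, 0.0495)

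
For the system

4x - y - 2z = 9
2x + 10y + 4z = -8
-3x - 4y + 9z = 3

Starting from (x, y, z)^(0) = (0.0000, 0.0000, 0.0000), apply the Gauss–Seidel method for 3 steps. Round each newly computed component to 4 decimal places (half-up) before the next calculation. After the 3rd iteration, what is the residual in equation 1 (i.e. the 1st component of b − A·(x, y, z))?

0.0499

Iteration 1:
  x = (9 - (-1)·0.0000 - (-2)·0.0000) / (4) = 2.2500
  y = (-8 - (2)·2.2500 - (4)·0.0000) / (10) = -1.2500
  z = (3 - (-3)·2.2500 - (-4)·-1.2500) / (9) = 0.5278
Iteration 2:
  x = (9 - (-1)·-1.2500 - (-2)·0.5278) / (4) = 2.2014
  y = (-8 - (2)·2.2014 - (4)·0.5278) / (10) = -1.4514
  z = (3 - (-3)·2.2014 - (-4)·-1.4514) / (9) = 0.4221
Iteration 3:
  x = (9 - (-1)·-1.4514 - (-2)·0.4221) / (4) = 2.0982
  y = (-8 - (2)·2.0982 - (4)·0.4221) / (10) = -1.3885
  z = (3 - (-3)·2.0982 - (-4)·-1.3885) / (9) = 0.4156
Residual b − A·x = (0.0499, 0.0262, 0.0002)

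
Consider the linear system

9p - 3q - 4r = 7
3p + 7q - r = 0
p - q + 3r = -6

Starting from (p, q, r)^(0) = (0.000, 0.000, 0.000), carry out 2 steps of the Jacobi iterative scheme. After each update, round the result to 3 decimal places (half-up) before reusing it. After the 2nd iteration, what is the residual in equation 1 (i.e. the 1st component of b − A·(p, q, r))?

Iteration 1:
  p = (7 - (-3)·0.000 - (-4)·0.000) / (9) = 0.778
  q = (0 - (3)·0.000 - (-1)·0.000) / (7) = 0.000
  r = (-6 - (1)·0.000 - (-1)·0.000) / (3) = -2.000
Iteration 2:
  p = (7 - (-3)·0.000 - (-4)·-2.000) / (9) = -0.111
  q = (0 - (3)·0.778 - (-1)·-2.000) / (7) = -0.619
  r = (-6 - (1)·0.778 - (-1)·0.000) / (3) = -2.259
Residual b − A·x = (-2.894, 2.407, 0.269)

-2.894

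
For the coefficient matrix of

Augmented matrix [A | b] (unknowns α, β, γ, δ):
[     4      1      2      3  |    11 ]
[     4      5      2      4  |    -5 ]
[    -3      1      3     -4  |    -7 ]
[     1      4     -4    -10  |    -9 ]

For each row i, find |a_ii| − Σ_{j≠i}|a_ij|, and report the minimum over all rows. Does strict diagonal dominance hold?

-5

row 1: |4| − (1+2+3) = -2
row 2: |5| − (4+2+4) = -5
row 3: |3| − (3+1+4) = -5
row 4: |-10| − (1+4+4) = 1
minimum over rows = -5 → not strictly diagonally dominant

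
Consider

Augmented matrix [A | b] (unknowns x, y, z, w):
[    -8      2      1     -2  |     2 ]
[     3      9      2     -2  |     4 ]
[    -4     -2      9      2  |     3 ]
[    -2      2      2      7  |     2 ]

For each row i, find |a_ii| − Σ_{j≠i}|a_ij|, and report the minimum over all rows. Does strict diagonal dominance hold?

1

row 1: |-8| − (2+1+2) = 3
row 2: |9| − (3+2+2) = 2
row 3: |9| − (4+2+2) = 1
row 4: |7| − (2+2+2) = 1
minimum over rows = 1 → strictly diagonally dominant (convergence guaranteed)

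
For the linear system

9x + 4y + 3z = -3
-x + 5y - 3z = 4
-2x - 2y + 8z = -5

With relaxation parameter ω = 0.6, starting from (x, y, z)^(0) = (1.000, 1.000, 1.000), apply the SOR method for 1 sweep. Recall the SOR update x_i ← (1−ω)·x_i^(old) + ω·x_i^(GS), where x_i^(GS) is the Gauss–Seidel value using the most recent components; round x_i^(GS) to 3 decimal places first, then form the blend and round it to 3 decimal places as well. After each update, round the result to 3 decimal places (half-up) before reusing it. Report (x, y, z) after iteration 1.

Iteration 1:
  x: GS value = (-3 - (4)·1.000 - (3)·1.000) / (9) = -1.111;  x ← (1−ω)·1.000 + ω·-1.111 = -0.267
  y: GS value = (4 - (-1)·-0.267 - (-3)·1.000) / (5) = 1.347;  y ← (1−ω)·1.000 + ω·1.347 = 1.208
  z: GS value = (-5 - (-2)·-0.267 - (-2)·1.208) / (8) = -0.390;  z ← (1−ω)·1.000 + ω·-0.390 = 0.166

(-0.267, 1.208, 0.166)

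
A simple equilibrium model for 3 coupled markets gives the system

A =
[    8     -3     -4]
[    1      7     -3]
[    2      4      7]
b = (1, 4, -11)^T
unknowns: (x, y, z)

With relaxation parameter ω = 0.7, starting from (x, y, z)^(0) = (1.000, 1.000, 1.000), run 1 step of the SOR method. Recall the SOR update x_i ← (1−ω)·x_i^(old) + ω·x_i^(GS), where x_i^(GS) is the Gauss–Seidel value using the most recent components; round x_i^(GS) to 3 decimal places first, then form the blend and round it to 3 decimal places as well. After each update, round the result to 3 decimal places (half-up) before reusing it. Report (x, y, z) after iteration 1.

(1.000, 0.900, -1.360)

Iteration 1:
  x: GS value = (1 - (-3)·1.000 - (-4)·1.000) / (8) = 1.000;  x ← (1−ω)·1.000 + ω·1.000 = 1.000
  y: GS value = (4 - (1)·1.000 - (-3)·1.000) / (7) = 0.857;  y ← (1−ω)·1.000 + ω·0.857 = 0.900
  z: GS value = (-11 - (2)·1.000 - (4)·0.900) / (7) = -2.371;  z ← (1−ω)·1.000 + ω·-2.371 = -1.360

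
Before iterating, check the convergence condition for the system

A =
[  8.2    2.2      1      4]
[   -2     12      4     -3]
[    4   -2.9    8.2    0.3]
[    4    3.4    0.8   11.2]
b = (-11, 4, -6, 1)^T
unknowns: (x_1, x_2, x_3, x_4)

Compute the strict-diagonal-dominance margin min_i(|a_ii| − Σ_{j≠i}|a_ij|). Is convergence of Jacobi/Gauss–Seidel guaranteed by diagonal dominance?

row 1: |8.2| − (2.2+1+4) = 1
row 2: |12| − (2+4+3) = 3
row 3: |8.2| − (4+2.9+0.3) = 1
row 4: |11.2| − (4+3.4+0.8) = 3
minimum over rows = 1 → strictly diagonally dominant (convergence guaranteed)

1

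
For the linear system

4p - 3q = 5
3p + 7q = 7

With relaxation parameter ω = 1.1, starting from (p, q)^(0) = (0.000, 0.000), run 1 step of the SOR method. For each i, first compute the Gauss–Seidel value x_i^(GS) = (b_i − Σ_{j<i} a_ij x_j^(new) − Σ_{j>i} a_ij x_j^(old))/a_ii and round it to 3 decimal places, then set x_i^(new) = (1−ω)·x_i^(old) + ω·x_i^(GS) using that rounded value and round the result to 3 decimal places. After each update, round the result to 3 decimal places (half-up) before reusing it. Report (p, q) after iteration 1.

Iteration 1:
  p: GS value = (5 - (-3)·0.000) / (4) = 1.250;  p ← (1−ω)·0.000 + ω·1.250 = 1.375
  q: GS value = (7 - (3)·1.375) / (7) = 0.411;  q ← (1−ω)·0.000 + ω·0.411 = 0.452

(1.375, 0.452)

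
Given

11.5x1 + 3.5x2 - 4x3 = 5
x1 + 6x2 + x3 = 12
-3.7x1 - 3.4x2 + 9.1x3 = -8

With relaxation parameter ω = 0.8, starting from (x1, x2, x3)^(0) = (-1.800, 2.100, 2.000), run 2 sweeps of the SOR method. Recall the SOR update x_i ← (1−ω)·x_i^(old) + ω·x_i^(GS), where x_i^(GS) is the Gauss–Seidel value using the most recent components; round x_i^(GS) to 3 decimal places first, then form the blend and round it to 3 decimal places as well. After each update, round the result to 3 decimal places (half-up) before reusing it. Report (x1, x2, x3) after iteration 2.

Iteration 1:
  x1: GS value = (5 - (3.5)·2.100 - (-4)·2.000) / (11.5) = 0.491;  x1 ← (1−ω)·-1.800 + ω·0.491 = 0.033
  x2: GS value = (12 - (1)·0.033 - (1)·2.000) / (6) = 1.661;  x2 ← (1−ω)·2.100 + ω·1.661 = 1.749
  x3: GS value = (-8 - (-3.7)·0.033 - (-3.4)·1.749) / (9.1) = -0.212;  x3 ← (1−ω)·2.000 + ω·-0.212 = 0.230
Iteration 2:
  x1: GS value = (5 - (3.5)·1.749 - (-4)·0.230) / (11.5) = -0.018;  x1 ← (1−ω)·0.033 + ω·-0.018 = -0.008
  x2: GS value = (12 - (1)·-0.008 - (1)·0.230) / (6) = 1.963;  x2 ← (1−ω)·1.749 + ω·1.963 = 1.920
  x3: GS value = (-8 - (-3.7)·-0.008 - (-3.4)·1.920) / (9.1) = -0.165;  x3 ← (1−ω)·0.230 + ω·-0.165 = -0.086

(-0.008, 1.920, -0.086)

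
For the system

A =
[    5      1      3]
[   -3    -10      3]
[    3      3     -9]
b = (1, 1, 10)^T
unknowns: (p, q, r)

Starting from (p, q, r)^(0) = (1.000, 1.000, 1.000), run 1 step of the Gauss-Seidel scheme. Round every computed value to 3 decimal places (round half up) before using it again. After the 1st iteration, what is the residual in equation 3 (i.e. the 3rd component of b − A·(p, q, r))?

0.004

Iteration 1:
  p = (1 - (1)·1.000 - (3)·1.000) / (5) = -0.600
  q = (1 - (-3)·-0.600 - (3)·1.000) / (-10) = 0.380
  r = (10 - (3)·-0.600 - (3)·0.380) / (-9) = -1.184
Residual b − A·x = (7.172, 6.552, 0.004)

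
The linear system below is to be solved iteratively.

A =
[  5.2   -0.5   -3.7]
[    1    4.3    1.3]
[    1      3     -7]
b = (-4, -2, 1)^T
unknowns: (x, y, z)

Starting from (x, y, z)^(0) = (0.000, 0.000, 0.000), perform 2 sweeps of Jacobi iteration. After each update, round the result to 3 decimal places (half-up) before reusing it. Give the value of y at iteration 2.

-0.243

Iteration 1:
  x = (-4 - (-0.5)·0.000 - (-3.7)·0.000) / (5.2) = -0.769
  y = (-2 - (1)·0.000 - (1.3)·0.000) / (4.3) = -0.465
  z = (1 - (1)·0.000 - (3)·0.000) / (-7) = -0.143
Iteration 2:
  x = (-4 - (-0.5)·-0.465 - (-3.7)·-0.143) / (5.2) = -0.916
  y = (-2 - (1)·-0.769 - (1.3)·-0.143) / (4.3) = -0.243
  z = (1 - (1)·-0.769 - (3)·-0.465) / (-7) = -0.452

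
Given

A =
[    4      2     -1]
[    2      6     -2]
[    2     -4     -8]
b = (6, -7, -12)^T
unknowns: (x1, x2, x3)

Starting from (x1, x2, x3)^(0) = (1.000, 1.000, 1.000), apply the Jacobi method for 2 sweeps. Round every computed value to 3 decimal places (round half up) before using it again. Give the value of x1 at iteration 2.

2.396

Iteration 1:
  x1 = (6 - (2)·1.000 - (-1)·1.000) / (4) = 1.250
  x2 = (-7 - (2)·1.000 - (-2)·1.000) / (6) = -1.167
  x3 = (-12 - (2)·1.000 - (-4)·1.000) / (-8) = 1.250
Iteration 2:
  x1 = (6 - (2)·-1.167 - (-1)·1.250) / (4) = 2.396
  x2 = (-7 - (2)·1.250 - (-2)·1.250) / (6) = -1.167
  x3 = (-12 - (2)·1.250 - (-4)·-1.167) / (-8) = 2.396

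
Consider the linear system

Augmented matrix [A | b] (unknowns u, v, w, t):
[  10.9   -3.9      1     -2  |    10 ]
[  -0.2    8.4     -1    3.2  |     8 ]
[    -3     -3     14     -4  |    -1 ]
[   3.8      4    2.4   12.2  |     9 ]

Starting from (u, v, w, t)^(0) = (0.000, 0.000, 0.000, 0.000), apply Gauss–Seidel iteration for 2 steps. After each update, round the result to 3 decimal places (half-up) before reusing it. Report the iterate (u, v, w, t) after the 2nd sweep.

Iteration 1:
  u = (10 - (-3.9)·0.000 - (1)·0.000 - (-2)·0.000) / (10.9) = 0.917
  v = (8 - (-0.2)·0.917 - (-1)·0.000 - (3.2)·0.000) / (8.4) = 0.974
  w = (-1 - (-3)·0.917 - (-3)·0.974 - (-4)·0.000) / (14) = 0.334
  t = (9 - (3.8)·0.917 - (4)·0.974 - (2.4)·0.334) / (12.2) = 0.067
Iteration 2:
  u = (10 - (-3.9)·0.974 - (1)·0.334 - (-2)·0.067) / (10.9) = 1.248
  v = (8 - (-0.2)·1.248 - (-1)·0.334 - (3.2)·0.067) / (8.4) = 0.996
  w = (-1 - (-3)·1.248 - (-3)·0.996 - (-4)·0.067) / (14) = 0.429
  t = (9 - (3.8)·1.248 - (4)·0.996 - (2.4)·0.429) / (12.2) = -0.062

(1.248, 0.996, 0.429, -0.062)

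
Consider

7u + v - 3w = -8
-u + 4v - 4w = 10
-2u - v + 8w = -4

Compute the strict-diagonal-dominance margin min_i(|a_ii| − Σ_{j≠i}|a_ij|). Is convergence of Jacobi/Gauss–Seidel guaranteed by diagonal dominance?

-1

row 1: |7| − (1+3) = 3
row 2: |4| − (1+4) = -1
row 3: |8| − (2+1) = 5
minimum over rows = -1 → not strictly diagonally dominant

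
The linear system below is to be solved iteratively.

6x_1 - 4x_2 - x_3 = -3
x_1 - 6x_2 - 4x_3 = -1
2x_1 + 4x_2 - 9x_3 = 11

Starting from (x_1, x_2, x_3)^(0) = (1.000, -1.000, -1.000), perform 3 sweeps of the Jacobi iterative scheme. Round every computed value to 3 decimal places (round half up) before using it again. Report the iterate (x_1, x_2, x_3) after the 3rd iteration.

Iteration 1:
  x_1 = (-3 - (-4)·-1.000 - (-1)·-1.000) / (6) = -1.333
  x_2 = (-1 - (1)·1.000 - (-4)·-1.000) / (-6) = 1.000
  x_3 = (11 - (2)·1.000 - (4)·-1.000) / (-9) = -1.444
Iteration 2:
  x_1 = (-3 - (-4)·1.000 - (-1)·-1.444) / (6) = -0.074
  x_2 = (-1 - (1)·-1.333 - (-4)·-1.444) / (-6) = 0.907
  x_3 = (11 - (2)·-1.333 - (4)·1.000) / (-9) = -1.074
Iteration 3:
  x_1 = (-3 - (-4)·0.907 - (-1)·-1.074) / (6) = -0.074
  x_2 = (-1 - (1)·-0.074 - (-4)·-1.074) / (-6) = 0.870
  x_3 = (11 - (2)·-0.074 - (4)·0.907) / (-9) = -0.836

(-0.074, 0.870, -0.836)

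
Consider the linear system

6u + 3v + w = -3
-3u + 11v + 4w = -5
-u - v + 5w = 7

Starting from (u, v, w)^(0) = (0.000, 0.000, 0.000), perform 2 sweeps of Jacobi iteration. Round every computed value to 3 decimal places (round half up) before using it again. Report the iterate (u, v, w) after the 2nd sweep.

(-0.506, -1.100, 1.209)

Iteration 1:
  u = (-3 - (3)·0.000 - (1)·0.000) / (6) = -0.500
  v = (-5 - (-3)·0.000 - (4)·0.000) / (11) = -0.455
  w = (7 - (-1)·0.000 - (-1)·0.000) / (5) = 1.400
Iteration 2:
  u = (-3 - (3)·-0.455 - (1)·1.400) / (6) = -0.506
  v = (-5 - (-3)·-0.500 - (4)·1.400) / (11) = -1.100
  w = (7 - (-1)·-0.500 - (-1)·-0.455) / (5) = 1.209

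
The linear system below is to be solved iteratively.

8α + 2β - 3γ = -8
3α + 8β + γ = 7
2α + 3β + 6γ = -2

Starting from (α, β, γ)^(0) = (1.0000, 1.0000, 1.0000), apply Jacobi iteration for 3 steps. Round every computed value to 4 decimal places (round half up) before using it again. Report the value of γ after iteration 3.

-0.4974

Iteration 1:
  α = (-8 - (2)·1.0000 - (-3)·1.0000) / (8) = -0.8750
  β = (7 - (3)·1.0000 - (1)·1.0000) / (8) = 0.3750
  γ = (-2 - (2)·1.0000 - (3)·1.0000) / (6) = -1.1667
Iteration 2:
  α = (-8 - (2)·0.3750 - (-3)·-1.1667) / (8) = -1.5313
  β = (7 - (3)·-0.8750 - (1)·-1.1667) / (8) = 1.3490
  γ = (-2 - (2)·-0.8750 - (3)·0.3750) / (6) = -0.2292
Iteration 3:
  α = (-8 - (2)·1.3490 - (-3)·-0.2292) / (8) = -1.4232
  β = (7 - (3)·-1.5313 - (1)·-0.2292) / (8) = 1.4779
  γ = (-2 - (2)·-1.5313 - (3)·1.3490) / (6) = -0.4974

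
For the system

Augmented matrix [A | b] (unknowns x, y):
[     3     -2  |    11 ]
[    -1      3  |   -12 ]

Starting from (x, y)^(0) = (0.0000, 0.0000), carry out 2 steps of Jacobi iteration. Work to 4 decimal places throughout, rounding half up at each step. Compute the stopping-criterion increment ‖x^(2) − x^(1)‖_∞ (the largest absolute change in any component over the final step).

Iteration 1:
  x = (11 - (-2)·0.0000) / (3) = 3.6667
  y = (-12 - (-1)·0.0000) / (3) = -4.0000
Iteration 2:
  x = (11 - (-2)·-4.0000) / (3) = 1.0000
  y = (-12 - (-1)·3.6667) / (3) = -2.7778
Change: (-2.6667, 1.2222) → max |·| = 2.6667

2.6667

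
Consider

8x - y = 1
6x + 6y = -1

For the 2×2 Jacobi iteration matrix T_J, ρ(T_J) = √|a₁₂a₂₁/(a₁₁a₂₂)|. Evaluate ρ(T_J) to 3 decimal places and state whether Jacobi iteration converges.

a₁₂a₂₁/(a₁₁a₂₂) = (-1)·(6) / ((8)·(6)) = -0.125000
ρ = √|-0.125000| = √0.125000 = 0.354
ρ < 1, so Jacobi converges

0.354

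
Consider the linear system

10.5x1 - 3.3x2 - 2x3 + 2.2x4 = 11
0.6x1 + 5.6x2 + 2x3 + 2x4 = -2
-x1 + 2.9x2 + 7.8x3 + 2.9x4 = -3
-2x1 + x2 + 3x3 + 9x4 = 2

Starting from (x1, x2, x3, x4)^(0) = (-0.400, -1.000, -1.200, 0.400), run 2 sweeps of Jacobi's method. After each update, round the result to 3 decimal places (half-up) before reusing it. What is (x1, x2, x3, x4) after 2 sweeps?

(0.863, -0.556, -0.559, 0.390)

Iteration 1:
  x1 = (11 - (-3.3)·-1.000 - (-2)·-1.200 - (2.2)·0.400) / (10.5) = 0.421
  x2 = (-2 - (0.6)·-0.400 - (2)·-1.200 - (2)·0.400) / (5.6) = -0.029
  x3 = (-3 - (-1)·-0.400 - (2.9)·-1.000 - (2.9)·0.400) / (7.8) = -0.213
  x4 = (2 - (-2)·-0.400 - (1)·-1.000 - (3)·-1.200) / (9) = 0.644
Iteration 2:
  x1 = (11 - (-3.3)·-0.029 - (-2)·-0.213 - (2.2)·0.644) / (10.5) = 0.863
  x2 = (-2 - (0.6)·0.421 - (2)·-0.213 - (2)·0.644) / (5.6) = -0.556
  x3 = (-3 - (-1)·0.421 - (2.9)·-0.029 - (2.9)·0.644) / (7.8) = -0.559
  x4 = (2 - (-2)·0.421 - (1)·-0.029 - (3)·-0.213) / (9) = 0.390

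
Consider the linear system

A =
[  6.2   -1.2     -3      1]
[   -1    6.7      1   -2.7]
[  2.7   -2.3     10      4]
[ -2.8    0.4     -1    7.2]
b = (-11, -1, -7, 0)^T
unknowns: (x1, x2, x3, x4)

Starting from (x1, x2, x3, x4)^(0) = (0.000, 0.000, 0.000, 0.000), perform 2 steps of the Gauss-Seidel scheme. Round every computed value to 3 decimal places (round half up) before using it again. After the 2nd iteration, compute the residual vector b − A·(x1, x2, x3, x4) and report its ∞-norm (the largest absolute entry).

0.461

Iteration 1:
  x1 = (-11 - (-1.2)·0.000 - (-3)·0.000 - (1)·0.000) / (6.2) = -1.774
  x2 = (-1 - (-1)·-1.774 - (1)·0.000 - (-2.7)·0.000) / (6.7) = -0.414
  x3 = (-7 - (2.7)·-1.774 - (-2.3)·-0.414 - (4)·0.000) / (10) = -0.316
  x4 = (0 - (-2.8)·-1.774 - (0.4)·-0.414 - (-1)·-0.316) / (7.2) = -0.711
Iteration 2:
  x1 = (-11 - (-1.2)·-0.414 - (-3)·-0.316 - (1)·-0.711) / (6.2) = -1.893
  x2 = (-1 - (-1)·-1.893 - (1)·-0.316 - (-2.7)·-0.711) / (6.7) = -0.671
  x3 = (-7 - (2.7)·-1.893 - (-2.3)·-0.671 - (4)·-0.711) / (10) = -0.059
  x4 = (0 - (-2.8)·-1.893 - (0.4)·-0.671 - (-1)·-0.059) / (7.2) = -0.707
Residual b − A·x = (0.461, -0.247, -0.014, -0.001); ∞-norm = 0.461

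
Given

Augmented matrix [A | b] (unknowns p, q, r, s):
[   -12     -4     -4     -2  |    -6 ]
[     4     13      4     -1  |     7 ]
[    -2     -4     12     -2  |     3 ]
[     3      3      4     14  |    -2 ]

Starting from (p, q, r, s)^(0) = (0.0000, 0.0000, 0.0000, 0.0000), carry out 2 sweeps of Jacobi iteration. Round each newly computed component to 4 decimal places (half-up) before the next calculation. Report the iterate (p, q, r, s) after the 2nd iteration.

Iteration 1:
  p = (-6 - (-4)·0.0000 - (-4)·0.0000 - (-2)·0.0000) / (-12) = 0.5000
  q = (7 - (4)·0.0000 - (4)·0.0000 - (-1)·0.0000) / (13) = 0.5385
  r = (3 - (-2)·0.0000 - (-4)·0.0000 - (-2)·0.0000) / (12) = 0.2500
  s = (-2 - (3)·0.0000 - (3)·0.0000 - (4)·0.0000) / (14) = -0.1429
Iteration 2:
  p = (-6 - (-4)·0.5385 - (-4)·0.2500 - (-2)·-0.1429) / (-12) = 0.2610
  q = (7 - (4)·0.5000 - (4)·0.2500 - (-1)·-0.1429) / (13) = 0.2967
  r = (3 - (-2)·0.5000 - (-4)·0.5385 - (-2)·-0.1429) / (12) = 0.4890
  s = (-2 - (3)·0.5000 - (3)·0.5385 - (4)·0.2500) / (14) = -0.4368

(0.2610, 0.2967, 0.4890, -0.4368)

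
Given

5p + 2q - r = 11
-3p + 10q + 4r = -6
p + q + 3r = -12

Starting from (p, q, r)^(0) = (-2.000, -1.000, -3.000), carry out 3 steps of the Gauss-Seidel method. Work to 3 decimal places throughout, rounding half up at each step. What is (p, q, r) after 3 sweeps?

Iteration 1:
  p = (11 - (2)·-1.000 - (-1)·-3.000) / (5) = 2.000
  q = (-6 - (-3)·2.000 - (4)·-3.000) / (10) = 1.200
  r = (-12 - (1)·2.000 - (1)·1.200) / (3) = -5.067
Iteration 2:
  p = (11 - (2)·1.200 - (-1)·-5.067) / (5) = 0.707
  q = (-6 - (-3)·0.707 - (4)·-5.067) / (10) = 1.639
  r = (-12 - (1)·0.707 - (1)·1.639) / (3) = -4.782
Iteration 3:
  p = (11 - (2)·1.639 - (-1)·-4.782) / (5) = 0.588
  q = (-6 - (-3)·0.588 - (4)·-4.782) / (10) = 1.489
  r = (-12 - (1)·0.588 - (1)·1.489) / (3) = -4.692

(0.588, 1.489, -4.692)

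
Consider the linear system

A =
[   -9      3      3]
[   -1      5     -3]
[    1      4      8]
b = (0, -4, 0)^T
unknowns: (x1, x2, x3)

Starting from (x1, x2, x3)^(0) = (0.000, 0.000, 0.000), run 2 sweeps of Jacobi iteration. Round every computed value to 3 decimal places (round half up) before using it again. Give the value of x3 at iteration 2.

0.400

Iteration 1:
  x1 = (0 - (3)·0.000 - (3)·0.000) / (-9) = 0.000
  x2 = (-4 - (-1)·0.000 - (-3)·0.000) / (5) = -0.800
  x3 = (0 - (1)·0.000 - (4)·0.000) / (8) = 0.000
Iteration 2:
  x1 = (0 - (3)·-0.800 - (3)·0.000) / (-9) = -0.267
  x2 = (-4 - (-1)·0.000 - (-3)·0.000) / (5) = -0.800
  x3 = (0 - (1)·0.000 - (4)·-0.800) / (8) = 0.400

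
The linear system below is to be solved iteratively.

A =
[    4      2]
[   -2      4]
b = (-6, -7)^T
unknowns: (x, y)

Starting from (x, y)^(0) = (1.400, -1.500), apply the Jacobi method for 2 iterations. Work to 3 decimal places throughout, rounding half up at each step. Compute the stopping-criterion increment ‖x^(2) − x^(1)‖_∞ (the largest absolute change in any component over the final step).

1.075

Iteration 1:
  x = (-6 - (2)·-1.500) / (4) = -0.750
  y = (-7 - (-2)·1.400) / (4) = -1.050
Iteration 2:
  x = (-6 - (2)·-1.050) / (4) = -0.975
  y = (-7 - (-2)·-0.750) / (4) = -2.125
Change: (-0.225, -1.075) → max |·| = 1.075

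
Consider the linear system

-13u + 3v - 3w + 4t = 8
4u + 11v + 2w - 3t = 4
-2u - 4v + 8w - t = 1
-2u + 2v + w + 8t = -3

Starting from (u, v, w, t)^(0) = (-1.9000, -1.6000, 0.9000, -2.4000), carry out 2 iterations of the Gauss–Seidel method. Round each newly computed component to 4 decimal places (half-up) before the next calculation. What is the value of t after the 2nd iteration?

Iteration 1:
  u = (8 - (3)·-1.6000 - (-3)·0.9000 - (4)·-2.4000) / (-13) = -1.9308
  v = (4 - (4)·-1.9308 - (2)·0.9000 - (-3)·-2.4000) / (11) = 0.2476
  w = (1 - (-2)·-1.9308 - (-4)·0.2476 - (-1)·-2.4000) / (8) = -0.5339
  t = (-3 - (-2)·-1.9308 - (2)·0.2476 - (1)·-0.5339) / (8) = -0.8529
Iteration 2:
  u = (8 - (3)·0.2476 - (-3)·-0.5339 - (4)·-0.8529) / (-13) = -0.6975
  v = (4 - (4)·-0.6975 - (2)·-0.5339 - (-3)·-0.8529) / (11) = 0.4817
  w = (1 - (-2)·-0.6975 - (-4)·0.4817 - (-1)·-0.8529) / (8) = 0.0849
  t = (-3 - (-2)·-0.6975 - (2)·0.4817 - (1)·0.0849) / (8) = -0.6804

-0.6804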